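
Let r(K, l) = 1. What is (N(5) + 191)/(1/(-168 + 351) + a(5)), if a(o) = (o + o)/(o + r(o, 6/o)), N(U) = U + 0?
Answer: 5978/51 ≈ 117.22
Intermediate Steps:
N(U) = U
a(o) = 2*o/(1 + o) (a(o) = (o + o)/(o + 1) = (2*o)/(1 + o) = 2*o/(1 + o))
(N(5) + 191)/(1/(-168 + 351) + a(5)) = (5 + 191)/(1/(-168 + 351) + 2*5/(1 + 5)) = 196/(1/183 + 2*5/6) = 196/(1/183 + 2*5*(1/6)) = 196/(1/183 + 5/3) = 196/(102/61) = 196*(61/102) = 5978/51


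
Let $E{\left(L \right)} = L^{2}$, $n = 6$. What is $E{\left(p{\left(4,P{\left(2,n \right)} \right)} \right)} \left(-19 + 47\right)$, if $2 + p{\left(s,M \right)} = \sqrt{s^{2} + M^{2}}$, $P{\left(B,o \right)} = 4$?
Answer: $1008 - 448 \sqrt{2} \approx 374.43$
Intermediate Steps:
$p{\left(s,M \right)} = -2 + \sqrt{M^{2} + s^{2}}$ ($p{\left(s,M \right)} = -2 + \sqrt{s^{2} + M^{2}} = -2 + \sqrt{M^{2} + s^{2}}$)
$E{\left(p{\left(4,P{\left(2,n \right)} \right)} \right)} \left(-19 + 47\right) = \left(-2 + \sqrt{4^{2} + 4^{2}}\right)^{2} \left(-19 + 47\right) = \left(-2 + \sqrt{16 + 16}\right)^{2} \cdot 28 = \left(-2 + \sqrt{32}\right)^{2} \cdot 28 = \left(-2 + 4 \sqrt{2}\right)^{2} \cdot 28 = 28 \left(-2 + 4 \sqrt{2}\right)^{2}$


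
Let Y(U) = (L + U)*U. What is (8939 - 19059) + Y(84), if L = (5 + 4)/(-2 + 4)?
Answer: -2686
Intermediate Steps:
L = 9/2 ≈ 4.5000
Y(U) = U*(9/2 + U) (Y(U) = (9/2 + U)*U = U*(9/2 + U))
(8939 - 19059) + Y(84) = (8939 - 19059) + (1/2)*84*(9 + 2*84) = -10120 + (1/2)*84*(9 + 168) = -10120 + (1/2)*84*177 = -10120 + 7434 = -2686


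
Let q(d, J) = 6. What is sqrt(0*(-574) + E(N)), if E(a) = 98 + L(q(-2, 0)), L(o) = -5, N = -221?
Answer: sqrt(93) ≈ 9.6436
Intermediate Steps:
E(a) = 93 (E(a) = 98 - 5 = 93)
sqrt(0*(-574) + E(N)) = sqrt(0*(-574) + 93) = sqrt(0 + 93) = sqrt(93)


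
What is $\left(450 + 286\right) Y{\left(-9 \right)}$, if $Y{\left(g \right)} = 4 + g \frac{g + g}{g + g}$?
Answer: $-3680$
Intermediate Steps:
$Y{\left(g \right)} = 4 + g$ ($Y{\left(g \right)} = 4 + g \frac{2 g}{2 g} = 4 + g 2 g \frac{1}{2 g} = 4 + g 1 = 4 + g$)
$\left(450 + 286\right) Y{\left(-9 \right)} = \left(450 + 286\right) \left(4 - 9\right) = 736 \left(-5\right) = -3680$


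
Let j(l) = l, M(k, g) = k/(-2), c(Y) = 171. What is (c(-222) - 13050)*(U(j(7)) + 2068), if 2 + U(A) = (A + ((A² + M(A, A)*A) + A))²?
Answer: -182791647/4 ≈ -4.5698e+7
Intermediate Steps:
M(k, g) = -k/2 (M(k, g) = k*(-½) = -k/2)
U(A) = -2 + (A²/2 + 2*A)² (U(A) = -2 + (A + ((A² + (-A/2)*A) + A))² = -2 + (A + ((A² - A²/2) + A))² = -2 + (A + (A²/2 + A))² = -2 + (A + (A + A²/2))² = -2 + (A²/2 + 2*A)²)
(c(-222) - 13050)*(U(j(7)) + 2068) = (171 - 13050)*((-2 + (¼)*7²*(4 + 7)²) + 2068) = -12879*((-2 + (¼)*49*11²) + 2068) = -12879*((-2 + (¼)*49*121) + 2068) = -12879*((-2 + 5929/4) + 2068) = -12879*(5921/4 + 2068) = -12879*14193/4 = -182791647/4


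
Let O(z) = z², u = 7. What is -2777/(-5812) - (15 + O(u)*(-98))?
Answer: 27824821/5812 ≈ 4787.5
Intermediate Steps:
-2777/(-5812) - (15 + O(u)*(-98)) = -2777/(-5812) - (15 + 7²*(-98)) = -2777*(-1/5812) - (15 + 49*(-98)) = 2777/5812 - (15 - 4802) = 2777/5812 - 1*(-4787) = 2777/5812 + 4787 = 27824821/5812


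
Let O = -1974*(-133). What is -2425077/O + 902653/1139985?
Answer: -7466059/884070 ≈ -8.4451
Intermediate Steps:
O = 262542
-2425077/O + 902653/1139985 = -2425077/262542 + 902653/1139985 = -2425077*1/262542 + 902653*(1/1139985) = -808359/87514 + 902653/1139985 = -7466059/884070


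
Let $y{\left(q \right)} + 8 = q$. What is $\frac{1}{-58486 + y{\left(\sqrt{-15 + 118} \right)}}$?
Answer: $- \frac{58494}{3421547933} - \frac{\sqrt{103}}{3421547933} \approx -1.7099 \cdot 10^{-5}$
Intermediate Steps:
$y{\left(q \right)} = -8 + q$
$\frac{1}{-58486 + y{\left(\sqrt{-15 + 118} \right)}} = \frac{1}{-58486 - \left(8 - \sqrt{-15 + 118}\right)} = \frac{1}{-58486 - \left(8 - \sqrt{103}\right)} = \frac{1}{-58494 + \sqrt{103}}$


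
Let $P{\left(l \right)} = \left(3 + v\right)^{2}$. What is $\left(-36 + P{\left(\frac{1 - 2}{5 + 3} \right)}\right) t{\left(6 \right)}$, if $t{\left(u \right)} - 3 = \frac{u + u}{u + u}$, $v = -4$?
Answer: $-140$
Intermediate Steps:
$t{\left(u \right)} = 4$ ($t{\left(u \right)} = 3 + \frac{u + u}{u + u} = 3 + \frac{2 u}{2 u} = 3 + 2 u \frac{1}{2 u} = 3 + 1 = 4$)
$P{\left(l \right)} = 1$ ($P{\left(l \right)} = \left(3 - 4\right)^{2} = \left(-1\right)^{2} = 1$)
$\left(-36 + P{\left(\frac{1 - 2}{5 + 3} \right)}\right) t{\left(6 \right)} = \left(-36 + 1\right) 4 = \left(-35\right) 4 = -140$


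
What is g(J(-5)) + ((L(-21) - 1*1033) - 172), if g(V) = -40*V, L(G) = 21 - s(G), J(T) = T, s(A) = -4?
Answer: -980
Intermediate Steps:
L(G) = 25 (L(G) = 21 - 1*(-4) = 21 + 4 = 25)
g(J(-5)) + ((L(-21) - 1*1033) - 172) = -40*(-5) + ((25 - 1*1033) - 172) = 200 + ((25 - 1033) - 172) = 200 + (-1008 - 172) = 200 - 1180 = -980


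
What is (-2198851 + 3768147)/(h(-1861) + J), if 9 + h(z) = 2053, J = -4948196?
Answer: -196162/618269 ≈ -0.31728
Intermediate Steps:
h(z) = 2044 (h(z) = -9 + 2053 = 2044)
(-2198851 + 3768147)/(h(-1861) + J) = (-2198851 + 3768147)/(2044 - 4948196) = 1569296/(-4946152) = 1569296*(-1/4946152) = -196162/618269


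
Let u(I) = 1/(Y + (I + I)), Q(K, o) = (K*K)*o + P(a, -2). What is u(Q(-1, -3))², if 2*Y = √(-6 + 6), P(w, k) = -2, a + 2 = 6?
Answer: 1/100 ≈ 0.010000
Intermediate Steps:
a = 4 (a = -2 + 6 = 4)
Y = 0 (Y = √(-6 + 6)/2 = √0/2 = (½)*0 = 0)
Q(K, o) = -2 + o*K² (Q(K, o) = (K*K)*o - 2 = K²*o - 2 = o*K² - 2 = -2 + o*K²)
u(I) = 1/(2*I) (u(I) = 1/(0 + (I + I)) = 1/(0 + 2*I) = 1/(2*I))
u(Q(-1, -3))² = (1/(2*(-2 - 3*(-1)²)))² = (1/(2*(-2 - 3*1)))² = (1/(2*(-2 - 3)))² = ((½)/(-5))² = ((½)*(-⅕))² = (-⅒)² = 1/100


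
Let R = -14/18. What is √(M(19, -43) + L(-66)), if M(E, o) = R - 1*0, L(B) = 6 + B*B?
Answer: √39251/3 ≈ 66.040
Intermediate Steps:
R = -7/9 (R = -14*1/18 = -7/9 ≈ -0.77778)
L(B) = 6 + B²
M(E, o) = -7/9 (M(E, o) = -7/9 - 1*0 = -7/9 + 0 = -7/9)
√(M(19, -43) + L(-66)) = √(-7/9 + (6 + (-66)²)) = √(-7/9 + (6 + 4356)) = √(-7/9 + 4362) = √(39251/9) = √39251/3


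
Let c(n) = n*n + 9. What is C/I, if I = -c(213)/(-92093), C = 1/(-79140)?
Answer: -92093/3591214920 ≈ -2.5644e-5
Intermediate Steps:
c(n) = 9 + n**2 (c(n) = n**2 + 9 = 9 + n**2)
C = -1/79140 ≈ -1.2636e-5
I = 45378/92093 (I = -(9 + 213**2)/(-92093) = -(9 + 45369)*(-1/92093) = -1*45378*(-1/92093) = -45378*(-1/92093) = 45378/92093 ≈ 0.49274)
C/I = -1/(79140*45378/92093) = -1/79140*92093/45378 = -92093/3591214920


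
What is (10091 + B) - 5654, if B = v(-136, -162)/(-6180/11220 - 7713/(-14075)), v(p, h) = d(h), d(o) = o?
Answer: 229597614/3697 ≈ 62104.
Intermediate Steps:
v(p, h) = h
B = 213194025/3697 (B = -162/(-6180/11220 - 7713/(-14075)) = -162/(-6180*1/11220 - 7713*(-1/14075)) = -162/(-103/187 + 7713/14075) = -162/(-7394/2632025) = -162*(-2632025/7394) = 213194025/3697 ≈ 57667.)
(10091 + B) - 5654 = (10091 + 213194025/3697) - 5654 = 250500452/3697 - 5654 = 229597614/3697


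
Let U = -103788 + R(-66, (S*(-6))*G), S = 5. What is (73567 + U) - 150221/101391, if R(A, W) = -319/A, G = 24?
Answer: -2042531717/67594 ≈ -30218.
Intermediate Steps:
U = -622699/6 (U = -103788 - 319/(-66) = -103788 - 319*(-1/66) = -103788 + 29/6 = -622699/6 ≈ -1.0378e+5)
(73567 + U) - 150221/101391 = (73567 - 622699/6) - 150221/101391 = -181297/6 - 150221*1/101391 = -181297/6 - 150221/101391 = -2042531717/67594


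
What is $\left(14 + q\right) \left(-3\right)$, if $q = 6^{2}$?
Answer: $-150$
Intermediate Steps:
$q = 36$
$\left(14 + q\right) \left(-3\right) = \left(14 + 36\right) \left(-3\right) = 50 \left(-3\right) = -150$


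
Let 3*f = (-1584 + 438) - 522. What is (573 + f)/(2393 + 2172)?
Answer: 17/4565 ≈ 0.0037240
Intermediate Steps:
f = -556 (f = ((-1584 + 438) - 522)/3 = (-1146 - 522)/3 = (1/3)*(-1668) = -556)
(573 + f)/(2393 + 2172) = (573 - 556)/(2393 + 2172) = 17/4565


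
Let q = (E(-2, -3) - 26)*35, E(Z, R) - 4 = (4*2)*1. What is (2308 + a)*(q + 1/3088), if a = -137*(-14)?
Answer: -3197220447/1544 ≈ -2.0707e+6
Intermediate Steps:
E(Z, R) = 12 (E(Z, R) = 4 + (4*2)*1 = 4 + 8*1 = 4 + 8 = 12)
a = 1918
q = -490 (q = (12 - 26)*35 = -14*35 = -490)
(2308 + a)*(q + 1/3088) = (2308 + 1918)*(-490 + 1/3088) = 4226*(-490 + 1/3088) = 4226*(-1513119/3088) = -3197220447/1544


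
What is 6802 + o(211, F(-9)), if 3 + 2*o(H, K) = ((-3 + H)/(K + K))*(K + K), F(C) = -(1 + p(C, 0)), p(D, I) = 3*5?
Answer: 13809/2 ≈ 6904.5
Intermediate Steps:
p(D, I) = 15
F(C) = -16 (F(C) = -(1 + 15) = -1*16 = -16)
o(H, K) = -3 + H/2 (o(H, K) = -3/2 + (((-3 + H)/(K + K))*(K + K))/2 = -3/2 + (((-3 + H)/((2*K)))*(2*K))/2 = -3/2 + (((-3 + H)*(1/(2*K)))*(2*K))/2 = -3/2 + (((-3 + H)/(2*K))*(2*K))/2 = -3/2 + (-3 + H)/2 = -3/2 + (-3/2 + H/2) = -3 + H/2)
6802 + o(211, F(-9)) = 6802 + (-3 + (1/2)*211) = 6802 + (-3 + 211/2) = 6802 + 205/2 = 13809/2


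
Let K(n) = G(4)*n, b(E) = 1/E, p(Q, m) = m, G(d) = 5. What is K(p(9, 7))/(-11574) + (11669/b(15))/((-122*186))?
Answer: -337774885/43772868 ≈ -7.7165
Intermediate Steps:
K(n) = 5*n
K(p(9, 7))/(-11574) + (11669/b(15))/((-122*186)) = (5*7)/(-11574) + (11669/(1/15))/((-122*186)) = 35*(-1/11574) + (11669/(1/15))/(-22692) = -35/11574 + (11669*15)*(-1/22692) = -35/11574 + 175035*(-1/22692) = -35/11574 - 58345/7564 = -337774885/43772868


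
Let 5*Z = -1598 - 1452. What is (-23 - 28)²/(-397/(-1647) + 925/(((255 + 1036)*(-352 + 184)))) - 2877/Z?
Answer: 189001164891819/17198149070 ≈ 10990.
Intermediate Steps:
Z = -610 (Z = (-1598 - 1452)/5 = (⅕)*(-3050) = -610)
(-23 - 28)²/(-397/(-1647) + 925/(((255 + 1036)*(-352 + 184)))) - 2877/Z = (-23 - 28)²/(-397/(-1647) + 925/(((255 + 1036)*(-352 + 184)))) - 2877/(-610) = (-51)²/(-397*(-1/1647) + 925/((1291*(-168)))) - 2877*(-1/610) = 2601/(397/1647 + 925/(-216888)) + 2877/610 = 2601/(397/1647 + 925*(-1/216888)) + 2877/610 = 2601/(397/1647 - 925/216888) + 2877/610 = 2601/(28193687/119071512) + 2877/610 = 2601*(119071512/28193687) + 2877/610 = 309705002712/28193687 + 2877/610 = 189001164891819/17198149070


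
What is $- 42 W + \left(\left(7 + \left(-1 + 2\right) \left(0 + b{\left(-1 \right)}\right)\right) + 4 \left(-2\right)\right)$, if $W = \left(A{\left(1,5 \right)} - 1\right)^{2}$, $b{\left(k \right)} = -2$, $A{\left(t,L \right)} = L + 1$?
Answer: $-1053$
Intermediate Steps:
$A{\left(t,L \right)} = 1 + L$
$W = 25$ ($W = \left(\left(1 + 5\right) - 1\right)^{2} = \left(6 - 1\right)^{2} = 5^{2} = 25$)
$- 42 W + \left(\left(7 + \left(-1 + 2\right) \left(0 + b{\left(-1 \right)}\right)\right) + 4 \left(-2\right)\right) = \left(-42\right) 25 + \left(\left(7 + \left(-1 + 2\right) \left(0 - 2\right)\right) + 4 \left(-2\right)\right) = -1050 + \left(\left(7 + 1 \left(-2\right)\right) - 8\right) = -1050 + \left(\left(7 - 2\right) - 8\right) = -1050 + \left(5 - 8\right) = -1050 - 3 = -1053$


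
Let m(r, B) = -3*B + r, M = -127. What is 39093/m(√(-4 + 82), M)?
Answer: 4964811/48361 - 13031*√78/48361 ≈ 100.28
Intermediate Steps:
m(r, B) = r - 3*B
39093/m(√(-4 + 82), M) = 39093/(√(-4 + 82) - 3*(-127)) = 39093/(√78 + 381) = 39093/(381 + √78)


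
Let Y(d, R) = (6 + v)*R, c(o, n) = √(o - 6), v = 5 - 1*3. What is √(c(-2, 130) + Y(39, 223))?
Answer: √(1784 + 2*I*√2) ≈ 42.237 + 0.0335*I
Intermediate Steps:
v = 2 (v = 5 - 3 = 2)
c(o, n) = √(-6 + o)
Y(d, R) = 8*R (Y(d, R) = (6 + 2)*R = 8*R)
√(c(-2, 130) + Y(39, 223)) = √(√(-6 - 2) + 8*223) = √(√(-8) + 1784) = √(2*I*√2 + 1784) = √(1784 + 2*I*√2)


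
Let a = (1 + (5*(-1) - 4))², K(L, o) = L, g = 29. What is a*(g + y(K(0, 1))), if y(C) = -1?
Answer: 1792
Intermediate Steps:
a = 64 (a = (1 + (-5 - 4))² = (1 - 9)² = (-8)² = 64)
a*(g + y(K(0, 1))) = 64*(29 - 1) = 64*28 = 1792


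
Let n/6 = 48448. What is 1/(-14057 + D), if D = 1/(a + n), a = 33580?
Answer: -324268/4558235275 ≈ -7.1139e-5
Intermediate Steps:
n = 290688 (n = 6*48448 = 290688)
D = 1/324268 (D = 1/(33580 + 290688) = 1/324268 ≈ 3.0839e-6)
1/(-14057 + D) = 1/(-14057 + 1/324268) = 1/(-4558235275/324268) = -324268/4558235275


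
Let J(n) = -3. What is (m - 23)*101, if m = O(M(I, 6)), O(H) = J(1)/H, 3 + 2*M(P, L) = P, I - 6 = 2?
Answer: -12221/5 ≈ -2444.2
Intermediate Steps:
I = 8 (I = 6 + 2 = 8)
M(P, L) = -3/2 + P/2
O(H) = -3/H
m = -6/5 (m = -3/(-3/2 + (½)*8) = -3/(-3/2 + 4) = -3/5/2 = -3*⅖ = -6/5 ≈ -1.2000)
(m - 23)*101 = (-6/5 - 23)*101 = -121/5*101 = -12221/5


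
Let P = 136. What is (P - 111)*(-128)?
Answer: -3200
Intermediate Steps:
(P - 111)*(-128) = (136 - 111)*(-128) = 25*(-128) = -3200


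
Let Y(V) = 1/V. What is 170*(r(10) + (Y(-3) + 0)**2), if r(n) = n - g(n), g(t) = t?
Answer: 170/9 ≈ 18.889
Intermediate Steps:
r(n) = 0 (r(n) = n - n = 0)
170*(r(10) + (Y(-3) + 0)**2) = 170*(0 + (1/(-3) + 0)**2) = 170*(0 + (-1/3 + 0)**2) = 170*(0 + (-1/3)**2) = 170*(0 + 1/9) = 170*(1/9) = 170/9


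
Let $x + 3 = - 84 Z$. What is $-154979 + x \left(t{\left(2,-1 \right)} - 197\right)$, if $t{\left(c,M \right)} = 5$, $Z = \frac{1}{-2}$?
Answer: $-162467$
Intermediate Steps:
$Z = - \frac{1}{2} \approx -0.5$
$x = 39$ ($x = -3 - -42 = -3 + 42 = 39$)
$-154979 + x \left(t{\left(2,-1 \right)} - 197\right) = -154979 + 39 \left(5 - 197\right) = -154979 + 39 \left(-192\right) = -154979 - 7488 = -162467$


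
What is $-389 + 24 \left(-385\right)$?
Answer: $-9629$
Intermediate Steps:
$-389 + 24 \left(-385\right) = -389 - 9240 = -9629$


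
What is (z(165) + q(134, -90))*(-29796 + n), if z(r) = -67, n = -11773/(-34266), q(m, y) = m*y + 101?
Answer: 6139140491519/17133 ≈ 3.5832e+8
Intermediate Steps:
q(m, y) = 101 + m*y
n = 11773/34266 (n = -11773*(-1/34266) = 11773/34266 ≈ 0.34358)
(z(165) + q(134, -90))*(-29796 + n) = (-67 + (101 + 134*(-90)))*(-29796 + 11773/34266) = (-67 + (101 - 12060))*(-1020977963/34266) = (-67 - 11959)*(-1020977963/34266) = -12026*(-1020977963/34266) = 6139140491519/17133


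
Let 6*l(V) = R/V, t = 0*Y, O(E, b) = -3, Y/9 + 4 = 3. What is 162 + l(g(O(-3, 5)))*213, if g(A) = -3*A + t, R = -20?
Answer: 748/9 ≈ 83.111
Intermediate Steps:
Y = -9 (Y = -36 + 9*3 = -36 + 27 = -9)
t = 0 (t = 0*(-9) = 0)
g(A) = -3*A (g(A) = -3*A + 0 = -3*A)
l(V) = -10/(3*V) (l(V) = (-20/V)/6 = -10/(3*V))
162 + l(g(O(-3, 5)))*213 = 162 - 10/(3*((-3*(-3))))*213 = 162 - 10/3/9*213 = 162 - 10/3*⅑*213 = 162 - 10/27*213 = 162 - 710/9 = 748/9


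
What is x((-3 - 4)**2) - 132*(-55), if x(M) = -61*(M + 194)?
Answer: -7563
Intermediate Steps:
x(M) = -11834 - 61*M (x(M) = -61*(194 + M) = -11834 - 61*M)
x((-3 - 4)**2) - 132*(-55) = (-11834 - 61*(-3 - 4)**2) - 132*(-55) = (-11834 - 61*(-7)**2) - 1*(-7260) = (-11834 - 61*49) + 7260 = (-11834 - 2989) + 7260 = -14823 + 7260 = -7563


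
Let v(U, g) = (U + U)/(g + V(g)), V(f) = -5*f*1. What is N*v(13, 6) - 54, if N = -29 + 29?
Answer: -54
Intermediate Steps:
N = 0
V(f) = -5*f
v(U, g) = -U/(2*g) (v(U, g) = (U + U)/(g - 5*g) = (2*U)/((-4*g)) = (2*U)*(-1/(4*g)) = -U/(2*g))
N*v(13, 6) - 54 = 0*(-½*13/6) - 54 = 0*(-½*13*⅙) - 54 = 0*(-13/12) - 54 = 0 - 54 = -54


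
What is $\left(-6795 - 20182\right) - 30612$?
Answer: $-57589$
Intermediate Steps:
$\left(-6795 - 20182\right) - 30612 = -26977 - 30612 = -57589$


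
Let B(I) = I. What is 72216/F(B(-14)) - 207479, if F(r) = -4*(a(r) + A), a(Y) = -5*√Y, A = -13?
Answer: (-1037395*√14 + 2679173*I)/(-13*I + 5*√14) ≈ -2.0703e+5 - 650.79*I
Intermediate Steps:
F(r) = 52 + 20*√r (F(r) = -4*(-5*√r - 13) = -4*(-13 - 5*√r) = 52 + 20*√r)
72216/F(B(-14)) - 207479 = 72216/(52 + 20*√(-14)) - 207479 = 72216/(52 + 20*(I*√14)) - 207479 = 72216/(52 + 20*I*√14) - 207479 = -207479 + 72216/(52 + 20*I*√14)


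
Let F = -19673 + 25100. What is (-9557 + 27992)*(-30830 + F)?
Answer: -468304305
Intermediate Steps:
F = 5427
(-9557 + 27992)*(-30830 + F) = (-9557 + 27992)*(-30830 + 5427) = 18435*(-25403) = -468304305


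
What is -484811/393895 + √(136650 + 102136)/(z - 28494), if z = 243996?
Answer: -484811/393895 + √238786/215502 ≈ -1.2285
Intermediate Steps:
-484811/393895 + √(136650 + 102136)/(z - 28494) = -484811/393895 + √(136650 + 102136)/(243996 - 28494) = -484811*1/393895 + √238786/215502 = -484811/393895 + √238786*(1/215502) = -484811/393895 + √238786/215502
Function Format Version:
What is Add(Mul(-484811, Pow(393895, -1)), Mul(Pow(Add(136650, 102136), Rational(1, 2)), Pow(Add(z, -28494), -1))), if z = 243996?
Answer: Add(Rational(-484811, 393895), Mul(Rational(1, 215502), Pow(238786, Rational(1, 2)))) ≈ -1.2285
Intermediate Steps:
Add(Mul(-484811, Pow(393895, -1)), Mul(Pow(Add(136650, 102136), Rational(1, 2)), Pow(Add(z, -28494), -1))) = Add(Mul(-484811, Pow(393895, -1)), Mul(Pow(Add(136650, 102136), Rational(1, 2)), Pow(Add(243996, -28494), -1))) = Add(Mul(-484811, Rational(1, 393895)), Mul(Pow(238786, Rational(1, 2)), Pow(215502, -1))) = Add(Rational(-484811, 393895), Mul(Pow(238786, Rational(1, 2)), Rational(1, 215502))) = Add(Rational(-484811, 393895), Mul(Rational(1, 215502), Pow(238786, Rational(1, 2))))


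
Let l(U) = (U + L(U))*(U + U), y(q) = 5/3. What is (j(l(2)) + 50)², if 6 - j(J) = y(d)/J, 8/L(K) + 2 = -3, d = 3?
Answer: 1739761/576 ≈ 3020.4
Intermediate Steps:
y(q) = 5/3 (y(q) = 5*(⅓) = 5/3)
L(K) = -8/5 (L(K) = 8/(-2 - 3) = 8/(-5) = 8*(-⅕) = -8/5)
l(U) = 2*U*(-8/5 + U) (l(U) = (U - 8/5)*(U + U) = (-8/5 + U)*(2*U) = 2*U*(-8/5 + U))
j(J) = 6 - 5/(3*J)
(j(l(2)) + 50)² = ((6 - 5*5/(4*(-8 + 5*2))/3) + 50)² = ((6 - 5*5/(4*(-8 + 10))/3) + 50)² = ((6 - 5/(3*((⅖)*2*2))) + 50)² = ((6 - 5/(3*8/5)) + 50)² = ((6 - 5/3*5/8) + 50)² = ((6 - 25/24) + 50)² = (119/24 + 50)² = (1319/24)² = 1739761/576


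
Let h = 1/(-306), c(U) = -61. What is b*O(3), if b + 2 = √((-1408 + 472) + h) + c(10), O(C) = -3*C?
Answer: 567 - 3*I*√9738178/34 ≈ 567.0 - 275.35*I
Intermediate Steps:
h = -1/306 ≈ -0.0032680
b = -63 + I*√9738178/102 (b = -2 + (√((-1408 + 472) - 1/306) - 61) = -2 + (√(-936 - 1/306) - 61) = -2 + (√(-286417/306) - 61) = -2 + (I*√9738178/102 - 61) = -2 + (-61 + I*√9738178/102) = -63 + I*√9738178/102 ≈ -63.0 + 30.594*I)
b*O(3) = (-63 + I*√9738178/102)*(-3*3) = (-63 + I*√9738178/102)*(-9) = 567 - 3*I*√9738178/34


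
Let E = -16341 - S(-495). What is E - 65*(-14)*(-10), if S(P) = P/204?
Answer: -1729823/68 ≈ -25439.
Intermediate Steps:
S(P) = P/204 (S(P) = P*(1/204) = P/204)
E = -1111023/68 (E = -16341 - (-495)/204 = -16341 - 1*(-165/68) = -16341 + 165/68 = -1111023/68 ≈ -16339.)
E - 65*(-14)*(-10) = -1111023/68 - 65*(-14)*(-10) = -1111023/68 + 910*(-10) = -1111023/68 - 9100 = -1729823/68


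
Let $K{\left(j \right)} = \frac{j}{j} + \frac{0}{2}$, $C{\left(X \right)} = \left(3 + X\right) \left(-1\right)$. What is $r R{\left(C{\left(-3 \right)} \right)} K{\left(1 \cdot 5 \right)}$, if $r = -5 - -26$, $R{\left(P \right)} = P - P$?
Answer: $0$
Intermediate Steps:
$C{\left(X \right)} = -3 - X$
$R{\left(P \right)} = 0$
$K{\left(j \right)} = 1$ ($K{\left(j \right)} = 1 + 0 \cdot \frac{1}{2} = 1 + 0 = 1$)
$r = 21$ ($r = -5 + 26 = 21$)
$r R{\left(C{\left(-3 \right)} \right)} K{\left(1 \cdot 5 \right)} = 21 \cdot 0 \cdot 1 = 21 \cdot 0 = 0$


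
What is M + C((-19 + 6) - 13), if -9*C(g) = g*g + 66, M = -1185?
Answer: -11407/9 ≈ -1267.4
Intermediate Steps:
C(g) = -22/3 - g²/9 (C(g) = -(g*g + 66)/9 = -(g² + 66)/9 = -(66 + g²)/9 = -22/3 - g²/9)
M + C((-19 + 6) - 13) = -1185 + (-22/3 - ((-19 + 6) - 13)²/9) = -1185 + (-22/3 - (-13 - 13)²/9) = -1185 + (-22/3 - ⅑*(-26)²) = -1185 + (-22/3 - ⅑*676) = -1185 + (-22/3 - 676/9) = -1185 - 742/9 = -11407/9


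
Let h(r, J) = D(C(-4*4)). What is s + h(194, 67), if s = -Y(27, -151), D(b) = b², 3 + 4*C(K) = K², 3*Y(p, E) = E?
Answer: 194443/48 ≈ 4050.9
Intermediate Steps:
Y(p, E) = E/3
C(K) = -¾ + K²/4
h(r, J) = 64009/16 (h(r, J) = (-¾ + (-4*4)²/4)² = (-¾ + (¼)*(-16)²)² = (-¾ + (¼)*256)² = (-¾ + 64)² = (253/4)² = 64009/16)
s = 151/3 (s = -(-151)/3 = -1*(-151/3) = 151/3 ≈ 50.333)
s + h(194, 67) = 151/3 + 64009/16 = 194443/48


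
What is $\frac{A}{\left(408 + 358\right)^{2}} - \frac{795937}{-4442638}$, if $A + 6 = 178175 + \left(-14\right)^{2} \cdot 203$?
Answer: $\frac{717662430469}{1303372251164} \approx 0.55062$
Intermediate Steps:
$A = 217957$ ($A = -6 + \left(178175 + \left(-14\right)^{2} \cdot 203\right) = -6 + \left(178175 + 196 \cdot 203\right) = -6 + \left(178175 + 39788\right) = -6 + 217963 = 217957$)
$\frac{A}{\left(408 + 358\right)^{2}} - \frac{795937}{-4442638} = \frac{217957}{\left(408 + 358\right)^{2}} - \frac{795937}{-4442638} = \frac{217957}{766^{2}} - - \frac{795937}{4442638} = \frac{217957}{586756} + \frac{795937}{4442638} = \frac{717662430469}{1303372251164}$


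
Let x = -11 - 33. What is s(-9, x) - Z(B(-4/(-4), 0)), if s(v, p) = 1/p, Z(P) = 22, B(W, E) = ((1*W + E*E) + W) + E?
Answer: -969/44 ≈ -22.023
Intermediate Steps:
B(W, E) = E + E² + 2*W (B(W, E) = ((W + E²) + W) + E = (E² + 2*W) + E = E + E² + 2*W)
x = -44
s(-9, x) - Z(B(-4/(-4), 0)) = 1/(-44) - 1*22 = -1/44 - 22 = -969/44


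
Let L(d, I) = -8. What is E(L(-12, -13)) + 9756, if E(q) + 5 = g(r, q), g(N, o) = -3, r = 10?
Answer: 9748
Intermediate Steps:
E(q) = -8 (E(q) = -5 - 3 = -8)
E(L(-12, -13)) + 9756 = -8 + 9756 = 9748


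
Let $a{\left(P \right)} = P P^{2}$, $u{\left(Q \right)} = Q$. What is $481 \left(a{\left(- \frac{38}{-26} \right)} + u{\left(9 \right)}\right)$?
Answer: $\frac{985384}{169} \approx 5830.7$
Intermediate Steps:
$a{\left(P \right)} = P^{3}$
$481 \left(a{\left(- \frac{38}{-26} \right)} + u{\left(9 \right)}\right) = 481 \left(\left(- \frac{38}{-26}\right)^{3} + 9\right) = 481 \left(\left(\left(-38\right) \left(- \frac{1}{26}\right)\right)^{3} + 9\right) = 481 \left(\left(\frac{19}{13}\right)^{3} + 9\right) = 481 \left(\frac{6859}{2197} + 9\right) = 481 \cdot \frac{26632}{2197} = \frac{985384}{169}$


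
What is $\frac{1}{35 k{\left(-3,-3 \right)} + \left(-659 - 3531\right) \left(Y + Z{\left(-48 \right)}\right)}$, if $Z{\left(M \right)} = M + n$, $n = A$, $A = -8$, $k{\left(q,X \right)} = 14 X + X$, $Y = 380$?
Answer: $- \frac{1}{1359135} \approx -7.3576 \cdot 10^{-7}$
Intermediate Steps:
$k{\left(q,X \right)} = 15 X$
$n = -8$
$Z{\left(M \right)} = -8 + M$ ($Z{\left(M \right)} = M - 8 = -8 + M$)
$\frac{1}{35 k{\left(-3,-3 \right)} + \left(-659 - 3531\right) \left(Y + Z{\left(-48 \right)}\right)} = \frac{1}{35 \cdot 15 \left(-3\right) + \left(-659 - 3531\right) \left(380 - 56\right)} = \frac{1}{35 \left(-45\right) - 4190 \left(380 - 56\right)} = \frac{1}{-1575 - 1357560} = \frac{1}{-1359135} = - \frac{1}{1359135}$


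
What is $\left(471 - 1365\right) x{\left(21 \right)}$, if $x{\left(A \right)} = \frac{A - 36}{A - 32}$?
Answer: $- \frac{13410}{11} \approx -1219.1$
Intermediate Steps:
$x{\left(A \right)} = \frac{-36 + A}{-32 + A}$
$\left(471 - 1365\right) x{\left(21 \right)} = \left(471 - 1365\right) \frac{-36 + 21}{-32 + 21} = - 894 \frac{1}{-11} \left(-15\right) = - 894 \left(\left(- \frac{1}{11}\right) \left(-15\right)\right) = \left(-894\right) \frac{15}{11} = - \frac{13410}{11}$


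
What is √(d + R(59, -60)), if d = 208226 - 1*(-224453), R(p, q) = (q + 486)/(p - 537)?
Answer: 2*√6178751563/239 ≈ 657.78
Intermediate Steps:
R(p, q) = (486 + q)/(-537 + p)
d = 432679 (d = 208226 + 224453 = 432679)
√(d + R(59, -60)) = √(432679 + (486 - 60)/(-537 + 59)) = √(432679 + 426/(-478)) = √(432679 - 1/478*426) = √(432679 - 213/239) = √(103410068/239) = 2*√6178751563/239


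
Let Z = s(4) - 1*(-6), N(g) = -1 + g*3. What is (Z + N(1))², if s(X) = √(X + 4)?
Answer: 72 + 32*√2 ≈ 117.25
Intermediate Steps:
s(X) = √(4 + X)
N(g) = -1 + 3*g
Z = 6 + 2*√2 (Z = √(4 + 4) - 1*(-6) = √8 + 6 = 2*√2 + 6 = 6 + 2*√2 ≈ 8.8284)
(Z + N(1))² = ((6 + 2*√2) + (-1 + 3*1))² = ((6 + 2*√2) + (-1 + 3))² = ((6 + 2*√2) + 2)² = (8 + 2*√2)²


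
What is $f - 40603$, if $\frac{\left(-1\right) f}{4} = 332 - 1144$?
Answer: $-37355$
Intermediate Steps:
$f = 3248$ ($f = - 4 \left(332 - 1144\right) = \left(-4\right) \left(-812\right) = 3248$)
$f - 40603 = 3248 - 40603 = -37355$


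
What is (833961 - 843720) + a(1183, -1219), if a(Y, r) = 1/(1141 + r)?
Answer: -761203/78 ≈ -9759.0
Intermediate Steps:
(833961 - 843720) + a(1183, -1219) = (833961 - 843720) + 1/(1141 - 1219) = -9759 + 1/(-78) = -9759 - 1/78 = -761203/78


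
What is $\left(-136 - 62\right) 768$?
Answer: $-152064$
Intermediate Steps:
$\left(-136 - 62\right) 768 = \left(-198\right) 768 = -152064$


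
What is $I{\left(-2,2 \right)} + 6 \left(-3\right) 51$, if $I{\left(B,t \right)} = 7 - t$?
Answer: $-913$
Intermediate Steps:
$I{\left(-2,2 \right)} + 6 \left(-3\right) 51 = \left(7 - 2\right) + 6 \left(-3\right) 51 = \left(7 - 2\right) - 918 = 5 - 918 = -913$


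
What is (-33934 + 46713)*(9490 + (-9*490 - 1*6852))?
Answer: -22644388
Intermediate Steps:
(-33934 + 46713)*(9490 + (-9*490 - 1*6852)) = 12779*(9490 + (-4410 - 6852)) = 12779*(9490 - 11262) = 12779*(-1772) = -22644388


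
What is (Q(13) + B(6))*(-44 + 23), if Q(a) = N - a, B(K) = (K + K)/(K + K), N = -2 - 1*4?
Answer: 378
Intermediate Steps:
N = -6 (N = -2 - 4 = -6)
B(K) = 1 (B(K) = (2*K)/((2*K)) = (2*K)*(1/(2*K)) = 1)
Q(a) = -6 - a
(Q(13) + B(6))*(-44 + 23) = ((-6 - 1*13) + 1)*(-44 + 23) = ((-6 - 13) + 1)*(-21) = (-19 + 1)*(-21) = -18*(-21) = 378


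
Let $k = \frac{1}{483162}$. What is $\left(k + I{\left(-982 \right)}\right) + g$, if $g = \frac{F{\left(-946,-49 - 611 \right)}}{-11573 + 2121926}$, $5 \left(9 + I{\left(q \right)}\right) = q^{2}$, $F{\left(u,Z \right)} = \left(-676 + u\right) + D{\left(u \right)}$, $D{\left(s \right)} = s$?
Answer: $\frac{327739908224337193}{1699403960310} \approx 1.9286 \cdot 10^{5}$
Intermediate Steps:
$k = \frac{1}{483162} \approx 2.0697 \cdot 10^{-6}$
$F{\left(u,Z \right)} = -676 + 2 u$ ($F{\left(u,Z \right)} = \left(-676 + u\right) + u = -676 + 2 u$)
$I{\left(q \right)} = -9 + \frac{q^{2}}{5}$
$g = - \frac{856}{703451}$ ($g = \frac{-676 + 2 \left(-946\right)}{-11573 + 2121926} = \frac{-676 - 1892}{2110353} = \left(-2568\right) \frac{1}{2110353} = - \frac{856}{703451} \approx -0.0012169$)
$\left(k + I{\left(-982 \right)}\right) + g = \left(\frac{1}{483162} - \left(9 - \frac{\left(-982\right)^{2}}{5}\right)\right) - \frac{856}{703451} = \left(\frac{1}{483162} + \left(-9 + \frac{1}{5} \cdot 964324\right)\right) - \frac{856}{703451} = \left(\frac{1}{483162} + \left(-9 + \frac{964324}{5}\right)\right) - \frac{856}{703451} = \left(\frac{1}{483162} + \frac{964279}{5}\right) - \frac{856}{703451} = \frac{465902970203}{2415810} - \frac{856}{703451} = \frac{327739908224337193}{1699403960310}$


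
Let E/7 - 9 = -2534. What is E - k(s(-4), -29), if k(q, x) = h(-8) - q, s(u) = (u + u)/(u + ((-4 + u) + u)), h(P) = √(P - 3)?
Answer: -35349/2 - I*√11 ≈ -17675.0 - 3.3166*I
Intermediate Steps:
h(P) = √(-3 + P)
E = -17675 (E = 63 + 7*(-2534) = 63 - 17738 = -17675)
s(u) = 2*u/(-4 + 3*u) (s(u) = (2*u)/(u + (-4 + 2*u)) = (2*u)/(-4 + 3*u) = 2*u/(-4 + 3*u))
k(q, x) = -q + I*√11 (k(q, x) = √(-3 - 8) - q = √(-11) - q = I*√11 - q = -q + I*√11)
E - k(s(-4), -29) = -17675 - (-2*(-4)/(-4 + 3*(-4)) + I*√11) = -17675 - (-2*(-4)/(-4 - 12) + I*√11) = -17675 - (-2*(-4)/(-16) + I*√11) = -17675 - (-2*(-4)*(-1)/16 + I*√11) = -17675 - (-1*½ + I*√11) = -17675 - (-½ + I*√11) = -17675 + (½ - I*√11) = -35349/2 - I*√11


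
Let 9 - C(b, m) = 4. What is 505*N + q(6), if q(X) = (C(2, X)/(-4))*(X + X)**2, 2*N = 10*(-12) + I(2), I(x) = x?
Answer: -29975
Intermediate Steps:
C(b, m) = 5 (C(b, m) = 9 - 1*4 = 9 - 4 = 5)
N = -59 (N = (10*(-12) + 2)/2 = (-120 + 2)/2 = (1/2)*(-118) = -59)
q(X) = -5*X**2 (q(X) = (5/(-4))*(X + X)**2 = (5*(-1/4))*(2*X)**2 = -5*X**2)
505*N + q(6) = 505*(-59) - 5*6**2 = -29795 - 5*36 = -29795 - 180 = -29975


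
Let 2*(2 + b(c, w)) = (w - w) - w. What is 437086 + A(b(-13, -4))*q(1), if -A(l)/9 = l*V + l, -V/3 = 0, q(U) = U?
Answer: 437086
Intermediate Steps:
V = 0 (V = -3*0 = 0)
b(c, w) = -2 - w/2 (b(c, w) = -2 + ((w - w) - w)/2 = -2 + (0 - w)/2 = -2 + (-w)/2 = -2 - w/2)
A(l) = -9*l (A(l) = -9*(l*0 + l) = -9*(0 + l) = -9*l)
437086 + A(b(-13, -4))*q(1) = 437086 - 9*(-2 - 1/2*(-4))*1 = 437086 - 9*(-2 + 2)*1 = 437086 - 9*0*1 = 437086 + 0*1 = 437086 + 0 = 437086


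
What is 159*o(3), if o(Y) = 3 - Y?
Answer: 0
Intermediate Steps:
159*o(3) = 159*(3 - 1*3) = 159*(3 - 3) = 159*0 = 0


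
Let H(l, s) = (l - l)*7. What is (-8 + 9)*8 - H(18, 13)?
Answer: 8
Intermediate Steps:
H(l, s) = 0 (H(l, s) = 0*7 = 0)
(-8 + 9)*8 - H(18, 13) = (-8 + 9)*8 - 1*0 = 1*8 + 0 = 8 + 0 = 8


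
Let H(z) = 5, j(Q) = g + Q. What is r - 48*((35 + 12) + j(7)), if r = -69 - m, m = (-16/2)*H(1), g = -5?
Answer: -2381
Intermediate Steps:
j(Q) = -5 + Q
m = -40 (m = -16/2*5 = -4*2*5 = -8*5 = -40)
r = -29 (r = -69 - 1*(-40) = -69 + 40 = -29)
r - 48*((35 + 12) + j(7)) = -29 - 48*((35 + 12) + (-5 + 7)) = -29 - 48*(47 + 2) = -29 - 48*49 = -29 - 2352 = -2381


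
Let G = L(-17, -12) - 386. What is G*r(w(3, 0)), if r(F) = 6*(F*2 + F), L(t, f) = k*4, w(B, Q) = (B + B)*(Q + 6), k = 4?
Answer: -239760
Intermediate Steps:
w(B, Q) = 2*B*(6 + Q) (w(B, Q) = (2*B)*(6 + Q) = 2*B*(6 + Q))
L(t, f) = 16 (L(t, f) = 4*4 = 16)
r(F) = 18*F (r(F) = 6*(2*F + F) = 6*(3*F) = 18*F)
G = -370 (G = 16 - 386 = -370)
G*r(w(3, 0)) = -6660*2*3*(6 + 0) = -6660*2*3*6 = -6660*36 = -370*648 = -239760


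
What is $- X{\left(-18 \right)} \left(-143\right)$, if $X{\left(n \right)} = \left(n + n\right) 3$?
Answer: $-15444$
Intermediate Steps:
$X{\left(n \right)} = 6 n$ ($X{\left(n \right)} = 2 n 3 = 6 n$)
$- X{\left(-18 \right)} \left(-143\right) = - 6 \left(-18\right) \left(-143\right) = \left(-1\right) \left(-108\right) \left(-143\right) = 108 \left(-143\right) = -15444$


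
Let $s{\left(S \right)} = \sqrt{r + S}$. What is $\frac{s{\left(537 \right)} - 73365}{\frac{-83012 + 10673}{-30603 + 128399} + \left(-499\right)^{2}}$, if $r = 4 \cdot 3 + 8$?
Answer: $- \frac{7174803540}{24351229457} + \frac{97796 \sqrt{557}}{24351229457} \approx -0.29454$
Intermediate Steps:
$r = 20$ ($r = 12 + 8 = 20$)
$s{\left(S \right)} = \sqrt{20 + S}$
$\frac{s{\left(537 \right)} - 73365}{\frac{-83012 + 10673}{-30603 + 128399} + \left(-499\right)^{2}} = \frac{\sqrt{20 + 537} - 73365}{\frac{-83012 + 10673}{-30603 + 128399} + \left(-499\right)^{2}} = \frac{\sqrt{557} - 73365}{- \frac{72339}{97796} + 249001} = \frac{-73365 + \sqrt{557}}{\left(-72339\right) \frac{1}{97796} + 249001} = \frac{-73365 + \sqrt{557}}{- \frac{72339}{97796} + 249001} = \frac{-73365 + \sqrt{557}}{\frac{24351229457}{97796}} = \left(-73365 + \sqrt{557}\right) \frac{97796}{24351229457} = - \frac{7174803540}{24351229457} + \frac{97796 \sqrt{557}}{24351229457}$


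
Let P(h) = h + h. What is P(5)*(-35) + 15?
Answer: -335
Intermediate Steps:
P(h) = 2*h
P(5)*(-35) + 15 = (2*5)*(-35) + 15 = 10*(-35) + 15 = -350 + 15 = -335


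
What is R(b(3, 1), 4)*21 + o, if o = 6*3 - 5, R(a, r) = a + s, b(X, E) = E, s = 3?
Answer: 97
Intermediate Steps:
R(a, r) = 3 + a (R(a, r) = a + 3 = 3 + a)
o = 13 (o = 18 - 5 = 13)
R(b(3, 1), 4)*21 + o = (3 + 1)*21 + 13 = 4*21 + 13 = 84 + 13 = 97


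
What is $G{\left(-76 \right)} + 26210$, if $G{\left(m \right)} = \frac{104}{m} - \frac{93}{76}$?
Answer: $\frac{1991763}{76} \approx 26207.0$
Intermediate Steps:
$G{\left(m \right)} = - \frac{93}{76} + \frac{104}{m}$ ($G{\left(m \right)} = \frac{104}{m} - \frac{93}{76} = - \frac{93}{76} + \frac{104}{m}$)
$G{\left(-76 \right)} + 26210 = \left(- \frac{93}{76} + \frac{104}{-76}\right) + 26210 = \left(- \frac{93}{76} + 104 \left(- \frac{1}{76}\right)\right) + 26210 = \left(- \frac{93}{76} - \frac{26}{19}\right) + 26210 = - \frac{197}{76} + 26210 = \frac{1991763}{76}$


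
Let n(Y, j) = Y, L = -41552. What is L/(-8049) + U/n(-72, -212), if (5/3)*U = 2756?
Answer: -477689/26830 ≈ -17.804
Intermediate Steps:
U = 8268/5 (U = (⅗)*2756 = 8268/5 ≈ 1653.6)
L/(-8049) + U/n(-72, -212) = -41552/(-8049) + (8268/5)/(-72) = -41552*(-1/8049) + (8268/5)*(-1/72) = 41552/8049 - 689/30 = -477689/26830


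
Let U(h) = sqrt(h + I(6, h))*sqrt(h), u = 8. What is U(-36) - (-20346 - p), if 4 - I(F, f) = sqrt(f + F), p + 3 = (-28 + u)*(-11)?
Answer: 20563 + 6*I*sqrt(-32 - I*sqrt(30)) ≈ 20597.0 + 2.8942*I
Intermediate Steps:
p = 217 (p = -3 + (-28 + 8)*(-11) = -3 - 20*(-11) = -3 + 220 = 217)
I(F, f) = 4 - sqrt(F + f) (I(F, f) = 4 - sqrt(f + F) = 4 - sqrt(F + f))
U(h) = sqrt(h)*sqrt(4 + h - sqrt(6 + h)) (U(h) = sqrt(h + (4 - sqrt(6 + h)))*sqrt(h) = sqrt(4 + h - sqrt(6 + h))*sqrt(h) = sqrt(h)*sqrt(4 + h - sqrt(6 + h)))
U(-36) - (-20346 - p) = sqrt(-36)*sqrt(4 - 36 - sqrt(6 - 36)) - (-20346 - 1*217) = (6*I)*sqrt(4 - 36 - sqrt(-30)) - (-20346 - 217) = (6*I)*sqrt(4 - 36 - I*sqrt(30)) - 1*(-20563) = (6*I)*sqrt(4 - 36 - I*sqrt(30)) + 20563 = (6*I)*sqrt(-32 - I*sqrt(30)) + 20563 = 6*I*sqrt(-32 - I*sqrt(30)) + 20563 = 20563 + 6*I*sqrt(-32 - I*sqrt(30))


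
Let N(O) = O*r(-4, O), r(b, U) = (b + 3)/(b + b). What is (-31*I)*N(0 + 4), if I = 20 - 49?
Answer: 899/2 ≈ 449.50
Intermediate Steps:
r(b, U) = (3 + b)/(2*b) (r(b, U) = (3 + b)/((2*b)) = (3 + b)*(1/(2*b)) = (3 + b)/(2*b))
N(O) = O/8 (N(O) = O*((½)*(3 - 4)/(-4)) = O*((½)*(-¼)*(-1)) = O*(⅛) = O/8)
I = -29
(-31*I)*N(0 + 4) = (-31*(-29))*((0 + 4)/8) = 899*((⅛)*4) = 899*(½) = 899/2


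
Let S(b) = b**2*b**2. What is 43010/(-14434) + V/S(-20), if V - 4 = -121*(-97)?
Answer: -3356065203/1154720000 ≈ -2.9064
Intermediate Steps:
V = 11741 (V = 4 - 121*(-97) = 4 + 11737 = 11741)
S(b) = b**4
43010/(-14434) + V/S(-20) = 43010/(-14434) + 11741/((-20)**4) = 43010*(-1/14434) + 11741/160000 = -21505/7217 + 11741*(1/160000) = -21505/7217 + 11741/160000 = -3356065203/1154720000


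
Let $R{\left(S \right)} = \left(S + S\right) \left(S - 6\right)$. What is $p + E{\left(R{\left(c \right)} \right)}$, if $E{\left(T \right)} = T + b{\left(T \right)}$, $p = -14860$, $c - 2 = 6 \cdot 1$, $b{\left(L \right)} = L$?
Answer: $-14796$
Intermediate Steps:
$c = 8$ ($c = 2 + 6 \cdot 1 = 2 + 6 = 8$)
$R{\left(S \right)} = 2 S \left(-6 + S\right)$
$E{\left(T \right)} = 2 T$ ($E{\left(T \right)} = T + T = 2 T$)
$p + E{\left(R{\left(c \right)} \right)} = -14860 + 2 \cdot 2 \cdot 8 \left(-6 + 8\right) = -14860 + 2 \cdot 2 \cdot 8 \cdot 2 = -14860 + 2 \cdot 32 = -14860 + 64 = -14796$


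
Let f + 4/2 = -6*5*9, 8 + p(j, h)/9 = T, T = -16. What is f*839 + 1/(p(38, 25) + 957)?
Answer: -169102127/741 ≈ -2.2821e+5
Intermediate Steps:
p(j, h) = -216 (p(j, h) = -72 + 9*(-16) = -72 - 144 = -216)
f = -272 (f = -2 - 6*5*9 = -2 - 30*9 = -2 - 270 = -272)
f*839 + 1/(p(38, 25) + 957) = -272*839 + 1/(-216 + 957) = -228208 + 1/741 = -169102127/741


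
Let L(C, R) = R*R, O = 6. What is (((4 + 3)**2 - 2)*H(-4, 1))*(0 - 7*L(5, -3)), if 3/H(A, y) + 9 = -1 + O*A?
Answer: 8883/34 ≈ 261.26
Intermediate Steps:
L(C, R) = R**2
H(A, y) = 3/(-10 + 6*A) (H(A, y) = 3/(-9 + (-1 + 6*A)) = 3/(-10 + 6*A))
(((4 + 3)**2 - 2)*H(-4, 1))*(0 - 7*L(5, -3)) = (((4 + 3)**2 - 2)*(3/(2*(-5 + 3*(-4)))))*(0 - 7*(-3)**2) = ((7**2 - 2)*(3/(2*(-5 - 12))))*(0 - 7*9) = ((49 - 2)*((3/2)/(-17)))*(0 - 63) = (47*((3/2)*(-1/17)))*(-63) = (47*(-3/34))*(-63) = -141/34*(-63) = 8883/34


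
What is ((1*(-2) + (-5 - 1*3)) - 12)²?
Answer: 484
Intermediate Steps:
((1*(-2) + (-5 - 1*3)) - 12)² = ((-2 + (-5 - 3)) - 12)² = ((-2 - 8) - 12)² = (-10 - 12)² = (-22)² = 484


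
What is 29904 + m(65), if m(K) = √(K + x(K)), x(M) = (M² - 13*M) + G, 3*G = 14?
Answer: 29904 + √31047/3 ≈ 29963.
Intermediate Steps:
G = 14/3 (G = (⅓)*14 = 14/3 ≈ 4.6667)
x(M) = 14/3 + M² - 13*M (x(M) = (M² - 13*M) + 14/3 = 14/3 + M² - 13*M)
m(K) = √(14/3 + K² - 12*K) (m(K) = √(K + (14/3 + K² - 13*K)) = √(14/3 + K² - 12*K))
29904 + m(65) = 29904 + √(42 - 108*65 + 9*65²)/3 = 29904 + √(42 - 7020 + 9*4225)/3 = 29904 + √(42 - 7020 + 38025)/3 = 29904 + √31047/3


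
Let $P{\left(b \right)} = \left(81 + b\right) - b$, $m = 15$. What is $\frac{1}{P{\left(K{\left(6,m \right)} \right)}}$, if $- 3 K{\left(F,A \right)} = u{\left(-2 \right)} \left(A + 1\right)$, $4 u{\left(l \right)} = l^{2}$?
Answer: $\frac{1}{81} \approx 0.012346$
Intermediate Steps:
$u{\left(l \right)} = \frac{l^{2}}{4}$
$K{\left(F,A \right)} = - \frac{1}{3} - \frac{A}{3}$ ($K{\left(F,A \right)} = - \frac{\frac{\left(-2\right)^{2}}{4} \left(A + 1\right)}{3} = - \frac{\frac{1}{4} \cdot 4 \left(1 + A\right)}{3} = - \frac{1 \left(1 + A\right)}{3} = - \frac{1 + A}{3} = - \frac{1}{3} - \frac{A}{3}$)
$P{\left(b \right)} = 81$
$\frac{1}{P{\left(K{\left(6,m \right)} \right)}} = \frac{1}{81}$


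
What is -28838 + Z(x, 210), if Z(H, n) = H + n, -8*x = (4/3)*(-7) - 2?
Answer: -343519/12 ≈ -28627.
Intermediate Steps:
x = 17/12 (x = -((4/3)*(-7) - 2)/8 = -(-28/3 - 2)/8 = -⅛*(-34/3) = 17/12 ≈ 1.4167)
-28838 + Z(x, 210) = -28838 + (17/12 + 210) = -28838 + 2537/12 = -343519/12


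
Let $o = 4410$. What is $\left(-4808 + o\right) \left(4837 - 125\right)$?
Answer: $-1875376$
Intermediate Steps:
$\left(-4808 + o\right) \left(4837 - 125\right) = \left(-4808 + 4410\right) \left(4837 - 125\right) = \left(-398\right) 4712 = -1875376$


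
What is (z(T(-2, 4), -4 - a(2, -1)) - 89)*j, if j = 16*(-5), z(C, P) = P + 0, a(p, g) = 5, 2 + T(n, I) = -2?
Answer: 7840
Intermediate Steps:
T(n, I) = -4 (T(n, I) = -2 - 2 = -4)
z(C, P) = P
j = -80
(z(T(-2, 4), -4 - a(2, -1)) - 89)*j = ((-4 - 1*5) - 89)*(-80) = ((-4 - 5) - 89)*(-80) = (-9 - 89)*(-80) = -98*(-80) = 7840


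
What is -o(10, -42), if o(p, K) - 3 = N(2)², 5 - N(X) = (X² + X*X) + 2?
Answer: -28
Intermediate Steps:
N(X) = 3 - 2*X² (N(X) = 5 - ((X² + X*X) + 2) = 5 - ((X² + X²) + 2) = 5 - (2*X² + 2) = 5 - (2 + 2*X²) = 5 + (-2 - 2*X²) = 3 - 2*X²)
o(p, K) = 28 (o(p, K) = 3 + (3 - 2*2²)² = 3 + (3 - 2*4)² = 3 + (3 - 8)² = 3 + (-5)² = 3 + 25 = 28)
-o(10, -42) = -1*28 = -28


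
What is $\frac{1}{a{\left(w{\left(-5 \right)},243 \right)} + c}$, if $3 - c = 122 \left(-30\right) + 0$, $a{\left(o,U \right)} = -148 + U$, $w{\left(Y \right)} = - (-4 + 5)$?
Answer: $\frac{1}{3758} \approx 0.0002661$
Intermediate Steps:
$w{\left(Y \right)} = -1$ ($w{\left(Y \right)} = \left(-1\right) 1 = -1$)
$c = 3663$ ($c = 3 - \left(122 \left(-30\right) + 0\right) = 3 - \left(-3660 + 0\right) = 3 - -3660 = 3 + 3660 = 3663$)
$\frac{1}{a{\left(w{\left(-5 \right)},243 \right)} + c} = \frac{1}{\left(-148 + 243\right) + 3663} = \frac{1}{95 + 3663} = \frac{1}{3758}$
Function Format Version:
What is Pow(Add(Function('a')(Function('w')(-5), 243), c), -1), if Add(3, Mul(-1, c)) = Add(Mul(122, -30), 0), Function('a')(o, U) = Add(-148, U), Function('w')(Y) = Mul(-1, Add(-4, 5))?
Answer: Rational(1, 3758) ≈ 0.00026610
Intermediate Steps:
Function('w')(Y) = -1 (Function('w')(Y) = Mul(-1, 1) = -1)
c = 3663 (c = Add(3, Mul(-1, Add(Mul(122, -30), 0))) = Add(3, Mul(-1, Add(-3660, 0))) = Add(3, Mul(-1, -3660)) = Add(3, 3660) = 3663)
Pow(Add(Function('a')(Function('w')(-5), 243), c), -1) = Pow(Add(Add(-148, 243), 3663), -1) = Pow(Add(95, 3663), -1) = Pow(3758, -1) = Rational(1, 3758)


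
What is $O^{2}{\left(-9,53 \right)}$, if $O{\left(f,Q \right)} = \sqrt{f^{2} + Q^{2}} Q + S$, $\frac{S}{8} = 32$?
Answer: $8183546 + 461312 \sqrt{10} \approx 9.6423 \cdot 10^{6}$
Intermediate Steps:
$S = 256$ ($S = 8 \cdot 32 = 256$)
$O{\left(f,Q \right)} = 256 + Q \sqrt{Q^{2} + f^{2}}$ ($O{\left(f,Q \right)} = \sqrt{f^{2} + Q^{2}} Q + 256 = \sqrt{Q^{2} + f^{2}} Q + 256 = Q \sqrt{Q^{2} + f^{2}} + 256 = 256 + Q \sqrt{Q^{2} + f^{2}}$)
$O^{2}{\left(-9,53 \right)} = \left(256 + 53 \sqrt{53^{2} + \left(-9\right)^{2}}\right)^{2} = \left(256 + 53 \sqrt{2809 + 81}\right)^{2} = \left(256 + 53 \sqrt{2890}\right)^{2} = \left(256 + 53 \cdot 17 \sqrt{10}\right)^{2} = \left(256 + 901 \sqrt{10}\right)^{2}$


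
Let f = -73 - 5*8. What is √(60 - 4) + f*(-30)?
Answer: 3390 + 2*√14 ≈ 3397.5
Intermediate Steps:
f = -113 (f = -73 - 40 = -113)
√(60 - 4) + f*(-30) = √(60 - 4) - 113*(-30) = √56 + 3390 = 2*√14 + 3390 = 3390 + 2*√14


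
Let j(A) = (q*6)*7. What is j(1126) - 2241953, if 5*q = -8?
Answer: -11210101/5 ≈ -2.2420e+6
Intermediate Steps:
q = -8/5 (q = (⅕)*(-8) = -8/5 ≈ -1.6000)
j(A) = -336/5 (j(A) = -8/5*6*7 = -48/5*7 = -336/5)
j(1126) - 2241953 = -336/5 - 2241953 = -11210101/5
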